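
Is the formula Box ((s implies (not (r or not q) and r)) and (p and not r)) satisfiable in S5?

Satisfiable (open branch found)

1. Box ((s implies (not (r or not q) and r)) and (p and not r)), 0
2. (s implies (not (r or not q) and r)) and (p and not r), 0   [Box-rule on 1 via 0R0]
3. s implies (not (r or not q) and r), 0   [and-rule on 2]
4. p and not r, 0   [and-rule on 2]
5. p, 0   [and-rule on 4]
6. not r, 0   [and-rule on 4]
7. not s, 0   [implies-rule on 3 (branches; this branch)]
Accessibility: 0R0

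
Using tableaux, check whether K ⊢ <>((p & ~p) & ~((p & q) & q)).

Invalid (countermodel exists)

Tableau for the negation ~<>((p & ~p) & ~((p & q) & q)):
1. ~<>((p & ~p) & ~((p & q) & q)), w0
The negation has an open branch (countermodel exists).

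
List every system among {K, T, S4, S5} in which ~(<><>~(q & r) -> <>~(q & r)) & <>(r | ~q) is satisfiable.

S4-tableau for the formula:
1. ~(<><>~(q & r) -> <>~(q & r)) & <>(r | ~q), 0
2. ~(<><>~(q & r) -> <>~(q & r)), 0
3. <>(r | ~q), 0
4. <><>~(q & r), 0
5. ~<>~(q & r), 0
6. q & r, 0
7. q, 0
8. r, 0
9. r | ~q, 1
10. q & r, 1
11. q, 1
12. r, 1
13. <>~(q & r), 2
14. q & r, 2
15. q, 2
16. r, 2
17. ~(q & r), 3
18. q & r, 3
19. q, 3
20. r, 3
21. ~r, 3
Accessibility: 0R0, 0R1, 0R2, 0R3, 1R1, 2R2, 2R3, 3R3
Branch closes: r and ~r both at 3.
Every branch closes (one shown): unsatisfiable in S4, hence also in S5 (every S5-frame is an S4-frame).
T-tableau for the formula:
1. ~(<><>~(q & r) -> <>~(q & r)) & <>(r | ~q), 0
2. ~(<><>~(q & r) -> <>~(q & r)), 0
3. <>(r | ~q), 0
4. <><>~(q & r), 0
5. ~<>~(q & r), 0
6. q & r, 0
7. q, 0
8. r, 0
9. r | ~q, 1
10. q & r, 1
11. q, 1
12. r, 1
13. <>~(q & r), 2
14. q & r, 2
15. q, 2
16. r, 2
17. ~(q & r), 3
18. ~r, 3
Accessibility: 0R0, 0R1, 0R2, 1R1, 2R2, 2R3, 3R3
Complete open branch: satisfiable in T, hence also in K (this T-model is also a K-model).

K, T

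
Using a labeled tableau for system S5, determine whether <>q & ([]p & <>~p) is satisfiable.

Unsatisfiable

1. <>q & ([]p & <>~p), u
2. <>q, u
3. []p & <>~p, u
4. []p, u
5. <>~p, u
6. p, u
7. q, v
8. p, v
9. ~p, w
10. p, w
Accessibility: uRu, uRv, uRw, vRu, vRv, vRw, wRu, wRv, wRw
Branch closes: p and ~p both at w.
All branches of the tableau close; one closing branch shown above.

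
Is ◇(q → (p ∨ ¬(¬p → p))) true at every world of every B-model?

Yes, valid

Tableau for the negation ¬◇(q → (p ∨ ¬(¬p → p))):
1. ¬◇(q → (p ∨ ¬(¬p → p))), u
2. ¬(q → (p ∨ ¬(¬p → p))), u
3. q, u
4. ¬(p ∨ ¬(¬p → p)), u
5. ¬p, u
6. ¬p → p, u
7. p, u
Accessibility: uRu
Branch closes: p and ¬p both at u.
Every branch of the negation's tableau closes; the branch above is one of them.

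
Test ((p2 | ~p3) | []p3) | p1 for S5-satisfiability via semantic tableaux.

1. ((p2 | ~p3) | []p3) | p1, u
2. p1, u   [|-rule on 1 (branches; this branch)]
Accessibility: uRu

Satisfiable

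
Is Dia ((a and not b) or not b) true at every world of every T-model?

Invalid (countermodel exists)

Tableau for the negation not Dia ((a and not b) or not b):
1. not Dia ((a and not b) or not b), w0
2. not ((a and not b) or not b), w0
3. not (a and not b), w0
4. b, w0
Accessibility: w0Rw0
The negation has an open branch (countermodel exists).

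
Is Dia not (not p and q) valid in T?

Tableau for the negation not Dia not (not p and q):
1. not Dia not (not p and q), w0
2. not p and q, w0
3. not p, w0
4. q, w0
Accessibility: w0Rw0
The negation has an open branch (countermodel exists).

No, not valid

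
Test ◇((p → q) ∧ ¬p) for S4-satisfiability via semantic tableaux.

Satisfiable (open branch found)

1. ◇((p → q) ∧ ¬p), 0
2. (p → q) ∧ ¬p, 1   [◇-rule on 1: fresh world 1, 0R1]
3. p → q, 1   [∧-rule on 2]
4. ¬p, 1   [∧-rule on 2]
5. q, 1   [→-rule on 3 (branches; this branch)]
Accessibility: 0R0, 0R1, 1R1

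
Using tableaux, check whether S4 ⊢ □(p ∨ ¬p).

Valid in S4

Tableau for the negation ¬□(p ∨ ¬p):
1. ¬□(p ∨ ¬p), u
2. ¬(p ∨ ¬p), v
3. ¬p, v
4. p, v
Accessibility: uRu, uRv, vRv
Branch closes: p and ¬p both at v.
All branches of the negation close; one closing branch shown above.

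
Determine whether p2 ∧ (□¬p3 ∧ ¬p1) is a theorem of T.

Not valid

Tableau for the negation ¬(p2 ∧ (□¬p3 ∧ ¬p1)):
1. ¬(p2 ∧ (□¬p3 ∧ ¬p1)), u
2. ¬(□¬p3 ∧ ¬p1), u
3. p1, u
Accessibility: uRu
The negation has an open branch (countermodel exists).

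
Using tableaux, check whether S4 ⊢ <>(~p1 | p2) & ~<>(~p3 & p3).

Tableau for the negation ~(<>(~p1 | p2) & ~<>(~p3 & p3)):
1. ~(<>(~p1 | p2) & ~<>(~p3 & p3)), 0
2. ~<>(~p1 | p2), 0   [~&-rule on 1 (branches; this branch)]
3. ~(~p1 | p2), 0   [~<>-rule on 2 via 0R0]
4. p1, 0   [~|-rule on 3]
5. ~p2, 0   [~|-rule on 3]
Accessibility: 0R0
The negation has an open branch (countermodel exists).

Invalid (countermodel exists)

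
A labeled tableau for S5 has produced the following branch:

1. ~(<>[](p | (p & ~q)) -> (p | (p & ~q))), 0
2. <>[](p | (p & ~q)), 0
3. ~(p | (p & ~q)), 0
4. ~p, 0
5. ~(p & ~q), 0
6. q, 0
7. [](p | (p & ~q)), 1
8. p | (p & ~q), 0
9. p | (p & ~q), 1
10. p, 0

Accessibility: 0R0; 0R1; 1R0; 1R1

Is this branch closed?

Both p and ~p appear at 0.

Yes, closed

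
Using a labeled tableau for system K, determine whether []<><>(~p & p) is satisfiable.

Yes, satisfiable

1. []<><>(~p & p), u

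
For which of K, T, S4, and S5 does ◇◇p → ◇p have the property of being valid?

T-tableau for the negation ¬(◇◇p → ◇p):
1. ¬(◇◇p → ◇p), 0
2. ◇◇p, 0
3. ¬◇p, 0
4. ¬p, 0
5. ◇p, 1
6. ¬p, 1
7. p, 2
Accessibility: 0R0, 0R1, 1R1, 1R2, 2R2
Complete open branch: countermodel on a T-frame, so not valid in T, nor in K (the same frame is also a K-frame).
S4-tableau for the negation ¬(◇◇p → ◇p):
1. ¬(◇◇p → ◇p), 0
2. ◇◇p, 0
3. ¬◇p, 0
4. ¬p, 0
5. ◇p, 1
6. ¬p, 1
7. p, 2
8. ¬p, 2
Accessibility: 0R0, 0R1, 0R2, 1R1, 1R2, 2R2
Branch closes: p and ¬p both at 2.
Every branch closes (one shown): valid in S4, hence also in S5 (every theorem of S4 is a theorem of S5).

S4, S5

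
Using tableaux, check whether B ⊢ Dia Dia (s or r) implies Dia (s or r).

Invalid (countermodel exists)

Tableau for the negation not (Dia Dia (s or r) implies Dia (s or r)):
1. not (Dia Dia (s or r) implies Dia (s or r)), u
2. Dia Dia (s or r), u
3. not Dia (s or r), u
4. not (s or r), u
5. not s, u
6. not r, u
7. Dia (s or r), v
8. not (s or r), v
9. not s, v
10. not r, v
11. s or r, w
12. r, w
Accessibility: uRu, uRv, vRu, vRv, vRw, wRv, wRw
The negation has an open branch (countermodel exists).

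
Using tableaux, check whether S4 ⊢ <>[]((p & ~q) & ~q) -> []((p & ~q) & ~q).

Tableau for the negation ~(<>[]((p & ~q) & ~q) -> []((p & ~q) & ~q)):
1. ~(<>[]((p & ~q) & ~q) -> []((p & ~q) & ~q)), u
2. <>[]((p & ~q) & ~q), u
3. ~[]((p & ~q) & ~q), u
4. []((p & ~q) & ~q), v
5. (p & ~q) & ~q, v
6. p & ~q, v
7. ~q, v
8. p, v
9. ~((p & ~q) & ~q), w
10. q, w
Accessibility: uRu, uRv, uRw, vRv, wRw
The negation has an open branch (countermodel exists).

Invalid (countermodel exists)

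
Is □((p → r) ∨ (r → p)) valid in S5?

Tableau for the negation ¬□((p → r) ∨ (r → p)):
1. ¬□((p → r) ∨ (r → p)), w0
2. ¬((p → r) ∨ (r → p)), w1
3. ¬(p → r), w1
4. ¬(r → p), w1
5. p, w1
6. ¬r, w1
7. r, w1
8. ¬p, w1
Accessibility: w0Rw0, w0Rw1, w1Rw0, w1Rw1
Branch closes: r and ¬r both at w1.
Every branch of the negation's tableau closes; the branch above is one of them.

Valid in S5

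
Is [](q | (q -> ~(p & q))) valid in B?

Yes, valid

Tableau for the negation ~[](q | (q -> ~(p & q))):
1. ~[](q | (q -> ~(p & q))), 0
2. ~(q | (q -> ~(p & q))), 1   [~[]-rule on 1: fresh world 1, 0R1]
3. ~q, 1   [~|-rule on 2]
4. ~(q -> ~(p & q)), 1   [~|-rule on 2]
5. q, 1   [~->-rule on 4]
6. p & q, 1   [~->-rule on 4]
Accessibility: 0R0, 0R1, 1R0, 1R1
Branch closes: q and ~q both at 1.
Every branch of the negation's tableau closes; the branch above is one of them.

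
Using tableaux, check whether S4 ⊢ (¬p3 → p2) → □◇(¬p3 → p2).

Tableau for the negation ¬((¬p3 → p2) → □◇(¬p3 → p2)):
1. ¬((¬p3 → p2) → □◇(¬p3 → p2)), w0
2. ¬p3 → p2, w0   [¬→-rule on 1]
3. ¬□◇(¬p3 → p2), w0   [¬→-rule on 1]
4. p2, w0   [→-rule on 2 (branches; this branch)]
5. ¬◇(¬p3 → p2), w1   [¬□-rule on 3: fresh world w1, w0Rw1]
6. ¬(¬p3 → p2), w1   [¬◇-rule on 5 via w1Rw1]
7. ¬p3, w1   [¬→-rule on 6]
8. ¬p2, w1   [¬→-rule on 6]
Accessibility: w0Rw0, w0Rw1, w1Rw1
The negation has an open branch (countermodel exists).

Not valid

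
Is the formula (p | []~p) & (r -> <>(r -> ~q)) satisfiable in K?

1. (p | []~p) & (r -> <>(r -> ~q)), 0
2. p | []~p, 0
3. r -> <>(r -> ~q), 0
4. []~p, 0
5. <>(r -> ~q), 0
6. r -> ~q, 1
7. ~p, 1
8. ~q, 1
Accessibility: 0R1

Satisfiable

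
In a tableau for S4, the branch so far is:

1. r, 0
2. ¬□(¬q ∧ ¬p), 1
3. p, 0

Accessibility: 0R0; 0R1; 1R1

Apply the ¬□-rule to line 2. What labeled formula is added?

a fresh world 2 with 1R2, and ¬(¬q ∧ ¬p) at 2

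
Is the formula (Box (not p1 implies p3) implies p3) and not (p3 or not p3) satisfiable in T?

Unsatisfiable (every branch closes)

1. (Box (not p1 implies p3) implies p3) and not (p3 or not p3), w0
2. Box (not p1 implies p3) implies p3, w0   [and-rule on 1]
3. not (p3 or not p3), w0   [and-rule on 1]
4. not p3, w0   [neg-or-rule on 3]
5. p3, w0   [neg-or-rule on 3]
Accessibility: w0Rw0
Branch closes: p3 and not p3 both at w0.
(One branch shown.) All branches close.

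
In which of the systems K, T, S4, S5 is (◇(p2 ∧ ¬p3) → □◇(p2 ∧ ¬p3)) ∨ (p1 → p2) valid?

S5-tableau for the negation ¬((◇(p2 ∧ ¬p3) → □◇(p2 ∧ ¬p3)) ∨ (p1 → p2)):
1. ¬((◇(p2 ∧ ¬p3) → □◇(p2 ∧ ¬p3)) ∨ (p1 → p2)), 0
2. ¬(◇(p2 ∧ ¬p3) → □◇(p2 ∧ ¬p3)), 0
3. ¬(p1 → p2), 0
4. ◇(p2 ∧ ¬p3), 0
5. ¬□◇(p2 ∧ ¬p3), 0
6. p1, 0
7. ¬p2, 0
8. p2 ∧ ¬p3, 1
9. p2, 1
10. ¬p3, 1
11. ¬◇(p2 ∧ ¬p3), 2
12. ¬(p2 ∧ ¬p3), 0
13. ¬(p2 ∧ ¬p3), 1
14. ¬(p2 ∧ ¬p3), 2
15. p3, 0
16. p3, 1
Accessibility: 0R0, 0R1, 0R2, 1R0, 1R1, 1R2, 2R0, 2R1, 2R2
Branch closes: p3 and ¬p3 both at 1.
Every branch closes (one shown): valid in S5.
S4-tableau for the negation ¬((◇(p2 ∧ ¬p3) → □◇(p2 ∧ ¬p3)) ∨ (p1 → p2)):
1. ¬((◇(p2 ∧ ¬p3) → □◇(p2 ∧ ¬p3)) ∨ (p1 → p2)), 0
2. ¬(◇(p2 ∧ ¬p3) → □◇(p2 ∧ ¬p3)), 0
3. ¬(p1 → p2), 0
4. ◇(p2 ∧ ¬p3), 0
5. ¬□◇(p2 ∧ ¬p3), 0
6. p1, 0
7. ¬p2, 0
8. p2 ∧ ¬p3, 1
9. p2, 1
10. ¬p3, 1
11. ¬◇(p2 ∧ ¬p3), 2
12. ¬(p2 ∧ ¬p3), 2
13. p3, 2
Accessibility: 0R0, 0R1, 0R2, 1R1, 2R2
Complete open branch: countermodel on an S4-frame, so not valid in S4, nor in K, T (the same frame is also a K-frame and a T-frame).

S5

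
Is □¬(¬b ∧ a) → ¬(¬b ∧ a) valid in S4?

Tableau for the negation ¬(□¬(¬b ∧ a) → ¬(¬b ∧ a)):
1. ¬(□¬(¬b ∧ a) → ¬(¬b ∧ a)), w0
2. □¬(¬b ∧ a), w0
3. ¬b ∧ a, w0
4. ¬b, w0
5. a, w0
6. ¬(¬b ∧ a), w0
7. ¬a, w0
Accessibility: w0Rw0
Branch closes: a and ¬a both at w0.
Every branch of the negation's tableau closes; the branch above is one of them.

Valid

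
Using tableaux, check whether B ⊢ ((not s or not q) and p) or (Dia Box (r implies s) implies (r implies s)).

Yes, valid

Tableau for the negation not (((not s or not q) and p) or (Dia Box (r implies s) implies (r implies s))):
1. not (((not s or not q) and p) or (Dia Box (r implies s) implies (r implies s))), w0
2. not ((not s or not q) and p), w0
3. not (Dia Box (r implies s) implies (r implies s)), w0
4. Dia Box (r implies s), w0
5. not (r implies s), w0
6. r, w0
7. not s, w0
8. not p, w0
9. Box (r implies s), w1
10. r implies s, w0
11. r implies s, w1
12. s, w0
Accessibility: w0Rw0, w0Rw1, w1Rw0, w1Rw1
Branch closes: s and not s both at w0.
Every branch of the negation's tableau closes; the branch above is one of them.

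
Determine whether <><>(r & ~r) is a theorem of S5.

Tableau for the negation ~<><>(r & ~r):
1. ~<><>(r & ~r), u
2. ~<>(r & ~r), u
3. ~(r & ~r), u
4. r, u
Accessibility: uRu
The negation has an open branch (countermodel exists).

Not valid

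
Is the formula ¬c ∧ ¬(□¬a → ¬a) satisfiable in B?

Unsatisfiable

1. ¬c ∧ ¬(□¬a → ¬a), w0
2. ¬c, w0
3. ¬(□¬a → ¬a), w0
4. □¬a, w0
5. a, w0
6. ¬a, w0
Accessibility: w0Rw0
Branch closes: a and ¬a both at w0.
Every branch closes; the branch above is one of them.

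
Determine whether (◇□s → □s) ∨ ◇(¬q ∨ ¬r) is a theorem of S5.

Tableau for the negation ¬((◇□s → □s) ∨ ◇(¬q ∨ ¬r)):
1. ¬((◇□s → □s) ∨ ◇(¬q ∨ ¬r)), 0
2. ¬(◇□s → □s), 0
3. ¬◇(¬q ∨ ¬r), 0
4. ◇□s, 0
5. ¬□s, 0
6. ¬(¬q ∨ ¬r), 0
7. q, 0
8. r, 0
9. □s, 1
10. ¬(¬q ∨ ¬r), 1
11. q, 1
12. r, 1
13. s, 0
14. s, 1
15. ¬s, 2
16. ¬(¬q ∨ ¬r), 2
17. q, 2
18. r, 2
19. s, 2
Accessibility: 0R0, 0R1, 0R2, 1R0, 1R1, 1R2, 2R0, 2R1, 2R2
Branch closes: s and ¬s both at 2.
Every branch of the negation's tableau closes; the branch above is one of them.

Valid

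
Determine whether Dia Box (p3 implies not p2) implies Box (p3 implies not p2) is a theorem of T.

Tableau for the negation not (Dia Box (p3 implies not p2) implies Box (p3 implies not p2)):
1. not (Dia Box (p3 implies not p2) implies Box (p3 implies not p2)), w0
2. Dia Box (p3 implies not p2), w0
3. not Box (p3 implies not p2), w0
4. Box (p3 implies not p2), w1
5. p3 implies not p2, w1
6. not p2, w1
7. not (p3 implies not p2), w2
8. p3, w2
9. p2, w2
Accessibility: w0Rw0, w0Rw1, w0Rw2, w1Rw1, w2Rw2
The negation has an open branch (countermodel exists).

Not valid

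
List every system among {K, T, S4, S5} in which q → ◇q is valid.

K-tableau for the negation ¬(q → ◇q):
1. ¬(q → ◇q), 0
2. q, 0   [¬→-rule on 1]
3. ¬◇q, 0   [¬→-rule on 1]
Complete open branch: countermodel on a K-frame, so not valid in K.
T-tableau for the negation ¬(q → ◇q):
1. ¬(q → ◇q), 0
2. q, 0   [¬→-rule on 1]
3. ¬◇q, 0   [¬→-rule on 1]
4. ¬q, 0   [¬◇-rule on 3 via 0R0]
Accessibility: 0R0
Branch closes: q and ¬q both at 0.
Every branch closes (one shown): valid in T, hence also in S4, S5 (every theorem of T is a theorem of S4 and S5).

T, S4, S5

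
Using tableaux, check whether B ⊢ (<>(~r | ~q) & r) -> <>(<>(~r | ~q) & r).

Valid

Tableau for the negation ~((<>(~r | ~q) & r) -> <>(<>(~r | ~q) & r)):
1. ~((<>(~r | ~q) & r) -> <>(<>(~r | ~q) & r)), u
2. <>(~r | ~q) & r, u   [~->-rule on 1]
3. ~<>(<>(~r | ~q) & r), u   [~->-rule on 1]
4. <>(~r | ~q), u   [&-rule on 2]
5. r, u   [&-rule on 2]
6. ~(<>(~r | ~q) & r), u   [~<>-rule on 3 via uRu]
7. ~<>(~r | ~q), u   [~&-rule on 6 (branches; this branch)]
8. ~(~r | ~q), u   [~<>-rule on 7 via uRu]
9. q, u   [~|-rule on 8]
10. ~r | ~q, v   [<>-rule on 4: fresh world v, uRv]
11. ~(<>(~r | ~q) & r), v   [~<>-rule on 3 via uRv]
12. ~(~r | ~q), v   [~<>-rule on 7 via uRv]
13. r, v   [~|-rule on 12]
14. q, v   [~|-rule on 12]
15. ~q, v   [|-rule on 10 (branches; this branch)]
Accessibility: uRu, uRv, vRu, vRv
Branch closes: q and ~q both at v.
All branches of the negation close; one closing branch shown above.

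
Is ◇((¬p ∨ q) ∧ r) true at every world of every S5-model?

No, not valid

Tableau for the negation ¬◇((¬p ∨ q) ∧ r):
1. ¬◇((¬p ∨ q) ∧ r), 0
2. ¬((¬p ∨ q) ∧ r), 0   [¬◇-rule on 1 via 0R0]
3. ¬r, 0   [¬∧-rule on 2 (branches; this branch)]
Accessibility: 0R0
The negation has an open branch (countermodel exists).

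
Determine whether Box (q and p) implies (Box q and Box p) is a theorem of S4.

Tableau for the negation not (Box (q and p) implies (Box q and Box p)):
1. not (Box (q and p) implies (Box q and Box p)), w0
2. Box (q and p), w0   [neg-implies-rule on 1]
3. not (Box q and Box p), w0   [neg-implies-rule on 1]
4. q and p, w0   [Box-rule on 2 via w0Rw0]
5. q, w0   [and-rule on 4]
6. p, w0   [and-rule on 4]
7. not Box p, w0   [neg-and-rule on 3 (branches; this branch)]
8. not p, w1   [neg-Box-rule on 7: fresh world w1, w0Rw1]
9. q and p, w1   [Box-rule on 2 via w0Rw1]
10. q, w1   [and-rule on 9]
11. p, w1   [and-rule on 9]
Accessibility: w0Rw0, w0Rw1, w1Rw1
Branch closes: p and not p both at w1.
Every branch of the negation's tableau closes; the branch above is one of them.

Yes, valid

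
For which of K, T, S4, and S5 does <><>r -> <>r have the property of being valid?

S4, S5

S4-tableau for the negation ~(<><>r -> <>r):
1. ~(<><>r -> <>r), w0
2. <><>r, w0
3. ~<>r, w0
4. ~r, w0
5. <>r, w1
6. ~r, w1
7. r, w2
8. ~r, w2
Accessibility: w0Rw0, w0Rw1, w0Rw2, w1Rw1, w1Rw2, w2Rw2
Branch closes: r and ~r both at w2.
Every branch closes (one shown): valid in S4, hence also in S5 (every theorem of S4 is a theorem of S5).
T-tableau for the negation ~(<><>r -> <>r):
1. ~(<><>r -> <>r), w0
2. <><>r, w0
3. ~<>r, w0
4. ~r, w0
5. <>r, w1
6. ~r, w1
7. r, w2
Accessibility: w0Rw0, w0Rw1, w1Rw1, w1Rw2, w2Rw2
Complete open branch: countermodel on a T-frame, so not valid in T, nor in K (the same frame is also a K-frame).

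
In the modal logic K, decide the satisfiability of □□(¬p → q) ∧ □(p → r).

1. □□(¬p → q) ∧ □(p → r), 0
2. □□(¬p → q), 0   [∧-rule on 1]
3. □(p → r), 0   [∧-rule on 1]

Satisfiable (open branch found)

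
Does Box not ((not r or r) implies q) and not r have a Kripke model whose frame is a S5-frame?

Satisfiable

1. Box not ((not r or r) implies q) and not r, 0
2. Box not ((not r or r) implies q), 0   [and-rule on 1]
3. not r, 0   [and-rule on 1]
4. not ((not r or r) implies q), 0   [Box-rule on 2 via 0R0]
5. not r or r, 0   [neg-implies-rule on 4]
6. not q, 0   [neg-implies-rule on 4]
Accessibility: 0R0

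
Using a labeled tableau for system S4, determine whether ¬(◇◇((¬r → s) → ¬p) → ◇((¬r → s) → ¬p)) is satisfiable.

Unsatisfiable (every branch closes)

1. ¬(◇◇((¬r → s) → ¬p) → ◇((¬r → s) → ¬p)), 0
2. ◇◇((¬r → s) → ¬p), 0
3. ¬◇((¬r → s) → ¬p), 0
4. ¬((¬r → s) → ¬p), 0
5. ¬r → s, 0
6. p, 0
7. s, 0
8. ◇((¬r → s) → ¬p), 1
9. ¬((¬r → s) → ¬p), 1
10. ¬r → s, 1
11. p, 1
12. s, 1
13. (¬r → s) → ¬p, 2
14. ¬((¬r → s) → ¬p), 2
15. ¬r → s, 2
16. p, 2
17. ¬(¬r → s), 2
18. ¬r, 2
19. ¬s, 2
20. s, 2
Accessibility: 0R0, 0R1, 0R2, 1R1, 1R2, 2R2
Branch closes: s and ¬s both at 2.
All branches of the tableau close; one closing branch shown above.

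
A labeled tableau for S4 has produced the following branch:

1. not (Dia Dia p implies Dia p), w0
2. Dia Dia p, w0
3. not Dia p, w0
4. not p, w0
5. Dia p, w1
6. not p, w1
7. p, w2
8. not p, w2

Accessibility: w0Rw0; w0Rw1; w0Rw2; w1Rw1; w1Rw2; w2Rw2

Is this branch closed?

Yes, closed

Both p and not p appear at w2.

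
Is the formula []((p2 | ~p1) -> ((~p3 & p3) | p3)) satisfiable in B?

1. []((p2 | ~p1) -> ((~p3 & p3) | p3)), w0
2. (p2 | ~p1) -> ((~p3 & p3) | p3), w0   [[]-rule on 1 via w0Rw0]
3. (~p3 & p3) | p3, w0   [->-rule on 2 (branches; this branch)]
4. p3, w0   [|-rule on 3 (branches; this branch)]
Accessibility: w0Rw0

Satisfiable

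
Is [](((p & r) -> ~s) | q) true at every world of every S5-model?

No, not valid

Tableau for the negation ~[](((p & r) -> ~s) | q):
1. ~[](((p & r) -> ~s) | q), u
2. ~(((p & r) -> ~s) | q), v
3. ~((p & r) -> ~s), v
4. ~q, v
5. p & r, v
6. s, v
7. p, v
8. r, v
Accessibility: uRu, uRv, vRu, vRv
The negation has an open branch (countermodel exists).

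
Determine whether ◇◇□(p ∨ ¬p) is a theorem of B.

Valid

Tableau for the negation ¬◇◇□(p ∨ ¬p):
1. ¬◇◇□(p ∨ ¬p), 0
2. ¬◇□(p ∨ ¬p), 0
3. ¬□(p ∨ ¬p), 0
4. ¬(p ∨ ¬p), 1
5. ¬p, 1
6. p, 1
Accessibility: 0R0, 0R1, 1R0, 1R1
Branch closes: p and ¬p both at 1.
Every branch of the negation's tableau closes; the branch above is one of them.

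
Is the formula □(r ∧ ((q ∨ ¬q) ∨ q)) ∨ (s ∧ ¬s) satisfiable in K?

Satisfiable (open branch found)

1. □(r ∧ ((q ∨ ¬q) ∨ q)) ∨ (s ∧ ¬s), 0
2. □(r ∧ ((q ∨ ¬q) ∨ q)), 0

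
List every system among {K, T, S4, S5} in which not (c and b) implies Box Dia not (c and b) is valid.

S5

S5-tableau for the negation not (not (c and b) implies Box Dia not (c and b)):
1. not (not (c and b) implies Box Dia not (c and b)), w0
2. not (c and b), w0
3. not Box Dia not (c and b), w0
4. not b, w0
5. not Dia not (c and b), w1
6. c and b, w0
7. c, w0
8. b, w0
Accessibility: w0Rw0, w0Rw1, w1Rw0, w1Rw1
Branch closes: b and not b both at w0.
Every branch closes (one shown): valid in S5.
S4-tableau for the negation not (not (c and b) implies Box Dia not (c and b)):
1. not (not (c and b) implies Box Dia not (c and b)), w0
2. not (c and b), w0
3. not Box Dia not (c and b), w0
4. not b, w0
5. not Dia not (c and b), w1
6. c and b, w1
7. c, w1
8. b, w1
Accessibility: w0Rw0, w0Rw1, w1Rw1
Complete open branch: countermodel on an S4-frame, so not valid in S4, nor in K, T (the same frame is also a K-frame and a T-frame).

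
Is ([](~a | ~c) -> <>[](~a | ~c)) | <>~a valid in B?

Yes, valid

Tableau for the negation ~(([](~a | ~c) -> <>[](~a | ~c)) | <>~a):
1. ~(([](~a | ~c) -> <>[](~a | ~c)) | <>~a), w0
2. ~([](~a | ~c) -> <>[](~a | ~c)), w0
3. ~<>~a, w0
4. [](~a | ~c), w0
5. ~<>[](~a | ~c), w0
6. a, w0
7. ~a | ~c, w0
8. ~[](~a | ~c), w0
9. ~c, w0
10. ~(~a | ~c), w1
11. a, w1
12. c, w1
13. ~a | ~c, w1
14. ~[](~a | ~c), w1
15. ~c, w1
Accessibility: w0Rw0, w0Rw1, w1Rw0, w1Rw1
Branch closes: c and ~c both at w1.
All branches of the negation close; one closing branch shown above.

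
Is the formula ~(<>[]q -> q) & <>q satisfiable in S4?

1. ~(<>[]q -> q) & <>q, 0
2. ~(<>[]q -> q), 0
3. <>q, 0
4. <>[]q, 0
5. ~q, 0
6. q, 1
7. []q, 2
8. q, 2
Accessibility: 0R0, 0R1, 0R2, 1R1, 2R2

Satisfiable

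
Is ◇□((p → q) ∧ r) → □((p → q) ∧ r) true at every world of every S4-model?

Tableau for the negation ¬(◇□((p → q) ∧ r) → □((p → q) ∧ r)):
1. ¬(◇□((p → q) ∧ r) → □((p → q) ∧ r)), 0
2. ◇□((p → q) ∧ r), 0   [¬→-rule on 1]
3. ¬□((p → q) ∧ r), 0   [¬→-rule on 1]
4. □((p → q) ∧ r), 1   [◇-rule on 2: fresh world 1, 0R1]
5. (p → q) ∧ r, 1   [□-rule on 4 via 1R1]
6. p → q, 1   [∧-rule on 5]
7. r, 1   [∧-rule on 5]
8. q, 1   [→-rule on 6 (branches; this branch)]
9. ¬((p → q) ∧ r), 2   [¬□-rule on 3: fresh world 2, 0R2]
10. ¬r, 2   [¬∧-rule on 9 (branches; this branch)]
Accessibility: 0R0, 0R1, 0R2, 1R1, 2R2
The negation has an open branch (countermodel exists).

Not valid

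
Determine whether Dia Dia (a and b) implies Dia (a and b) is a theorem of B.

Tableau for the negation not (Dia Dia (a and b) implies Dia (a and b)):
1. not (Dia Dia (a and b) implies Dia (a and b)), w0
2. Dia Dia (a and b), w0
3. not Dia (a and b), w0
4. not (a and b), w0
5. not b, w0
6. Dia (a and b), w1
7. not (a and b), w1
8. not b, w1
9. a and b, w2
10. a, w2
11. b, w2
Accessibility: w0Rw0, w0Rw1, w1Rw0, w1Rw1, w1Rw2, w2Rw1, w2Rw2
The negation has an open branch (countermodel exists).

Not valid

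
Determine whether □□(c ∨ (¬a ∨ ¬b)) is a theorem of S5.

No, not valid

Tableau for the negation ¬□□(c ∨ (¬a ∨ ¬b)):
1. ¬□□(c ∨ (¬a ∨ ¬b)), u
2. ¬□(c ∨ (¬a ∨ ¬b)), v   [¬□-rule on 1: fresh world v, uRv]
3. ¬(c ∨ (¬a ∨ ¬b)), w   [¬□-rule on 2: fresh world w, vRw]
4. ¬c, w   [¬∨-rule on 3]
5. ¬(¬a ∨ ¬b), w   [¬∨-rule on 3]
6. a, w   [¬∨-rule on 5]
7. b, w   [¬∨-rule on 5]
Accessibility: uRu, uRv, uRw, vRu, vRv, vRw, wRu, wRv, wRw
The negation has an open branch (countermodel exists).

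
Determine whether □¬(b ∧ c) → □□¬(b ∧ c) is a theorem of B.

Tableau for the negation ¬(□¬(b ∧ c) → □□¬(b ∧ c)):
1. ¬(□¬(b ∧ c) → □□¬(b ∧ c)), w0
2. □¬(b ∧ c), w0   [¬→-rule on 1]
3. ¬□□¬(b ∧ c), w0   [¬→-rule on 1]
4. ¬(b ∧ c), w0   [□-rule on 2 via w0Rw0]
5. ¬c, w0   [¬∧-rule on 4 (branches; this branch)]
6. ¬□¬(b ∧ c), w1   [¬□-rule on 3: fresh world w1, w0Rw1]
7. ¬(b ∧ c), w1   [□-rule on 2 via w0Rw1]
8. ¬c, w1   [¬∧-rule on 7 (branches; this branch)]
9. b ∧ c, w2   [¬□-rule on 6: fresh world w2, w1Rw2]
10. b, w2   [∧-rule on 9]
11. c, w2   [∧-rule on 9]
Accessibility: w0Rw0, w0Rw1, w1Rw0, w1Rw1, w1Rw2, w2Rw1, w2Rw2
The negation has an open branch (countermodel exists).

No, not valid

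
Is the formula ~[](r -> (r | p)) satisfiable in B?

1. ~[](r -> (r | p)), u
2. ~(r -> (r | p)), v   [~[]-rule on 1: fresh world v, uRv]
3. r, v   [~->-rule on 2]
4. ~(r | p), v   [~->-rule on 2]
5. ~r, v   [~|-rule on 4]
6. ~p, v   [~|-rule on 4]
Accessibility: uRu, uRv, vRu, vRv
Branch closes: r and ~r both at v.
All branches of the tableau close; one closing branch shown above.

Unsatisfiable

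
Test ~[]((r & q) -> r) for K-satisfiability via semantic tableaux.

1. ~[]((r & q) -> r), w0
2. ~((r & q) -> r), w1
3. r & q, w1
4. ~r, w1
5. r, w1
6. q, w1
Accessibility: w0Rw1
Branch closes: r and ~r both at w1.
Every branch closes; the branch above is one of them.

Unsatisfiable (every branch closes)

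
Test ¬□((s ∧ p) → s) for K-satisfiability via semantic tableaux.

1. ¬□((s ∧ p) → s), w0
2. ¬((s ∧ p) → s), w1
3. s ∧ p, w1
4. ¬s, w1
5. s, w1
6. p, w1
Accessibility: w0Rw1
Branch closes: s and ¬s both at w1.
(One branch shown.) All branches close.

Unsatisfiable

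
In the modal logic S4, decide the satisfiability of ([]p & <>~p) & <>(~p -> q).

1. ([]p & <>~p) & <>(~p -> q), u
2. []p & <>~p, u   [&-rule on 1]
3. <>(~p -> q), u   [&-rule on 1]
4. []p, u   [&-rule on 2]
5. <>~p, u   [&-rule on 2]
6. p, u   [[]-rule on 4 via uRu]
7. ~p -> q, v   [<>-rule on 3: fresh world v, uRv]
8. p, v   [[]-rule on 4 via uRv]
9. q, v   [->-rule on 7 (branches; this branch)]
10. ~p, w   [<>-rule on 5: fresh world w, uRw]
11. p, w   [[]-rule on 4 via uRw]
Accessibility: uRu, uRv, uRw, vRv, wRw
Branch closes: p and ~p both at w.
All branches of the tableau close; one closing branch shown above.

Unsatisfiable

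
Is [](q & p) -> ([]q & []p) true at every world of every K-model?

Tableau for the negation ~([](q & p) -> ([]q & []p)):
1. ~([](q & p) -> ([]q & []p)), w0
2. [](q & p), w0
3. ~([]q & []p), w0
4. ~[]p, w0
5. ~p, w1
6. q & p, w1
7. q, w1
8. p, w1
Accessibility: w0Rw1
Branch closes: p and ~p both at w1.
Every branch of the negation's tableau closes; the branch above is one of them.

Yes, valid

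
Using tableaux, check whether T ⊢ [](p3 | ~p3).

Tableau for the negation ~[](p3 | ~p3):
1. ~[](p3 | ~p3), u
2. ~(p3 | ~p3), v
3. ~p3, v
4. p3, v
Accessibility: uRu, uRv, vRv
Branch closes: p3 and ~p3 both at v.
Every branch of the negation's tableau closes; the branch above is one of them.

Valid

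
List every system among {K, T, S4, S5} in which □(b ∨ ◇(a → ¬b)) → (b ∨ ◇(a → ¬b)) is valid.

T, S4, S5

K-tableau for the negation ¬(□(b ∨ ◇(a → ¬b)) → (b ∨ ◇(a → ¬b))):
1. ¬(□(b ∨ ◇(a → ¬b)) → (b ∨ ◇(a → ¬b))), u
2. □(b ∨ ◇(a → ¬b)), u
3. ¬(b ∨ ◇(a → ¬b)), u
4. ¬b, u
5. ¬◇(a → ¬b), u
Complete open branch: countermodel on a K-frame, so not valid in K.
T-tableau for the negation ¬(□(b ∨ ◇(a → ¬b)) → (b ∨ ◇(a → ¬b))):
1. ¬(□(b ∨ ◇(a → ¬b)) → (b ∨ ◇(a → ¬b))), u
2. □(b ∨ ◇(a → ¬b)), u
3. ¬(b ∨ ◇(a → ¬b)), u
4. ¬b, u
5. ¬◇(a → ¬b), u
6. b ∨ ◇(a → ¬b), u
7. ¬(a → ¬b), u
8. a, u
9. b, u
Accessibility: uRu
Branch closes: b and ¬b both at u.
Every branch closes (one shown): valid in T, hence also in S4, S5 (every theorem of T is a theorem of S4 and S5).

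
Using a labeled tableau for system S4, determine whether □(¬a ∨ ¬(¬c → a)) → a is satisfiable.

Satisfiable

1. □(¬a ∨ ¬(¬c → a)) → a, w0
2. a, w0
Accessibility: w0Rw0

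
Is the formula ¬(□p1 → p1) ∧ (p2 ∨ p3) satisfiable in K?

1. ¬(□p1 → p1) ∧ (p2 ∨ p3), u
2. ¬(□p1 → p1), u
3. p2 ∨ p3, u
4. □p1, u
5. ¬p1, u
6. p3, u

Satisfiable (open branch found)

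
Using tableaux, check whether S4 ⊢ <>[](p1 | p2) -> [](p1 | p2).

Not valid

Tableau for the negation ~(<>[](p1 | p2) -> [](p1 | p2)):
1. ~(<>[](p1 | p2) -> [](p1 | p2)), w0
2. <>[](p1 | p2), w0
3. ~[](p1 | p2), w0
4. [](p1 | p2), w1
5. p1 | p2, w1
6. p2, w1
7. ~(p1 | p2), w2
8. ~p1, w2
9. ~p2, w2
Accessibility: w0Rw0, w0Rw1, w0Rw2, w1Rw1, w2Rw2
The negation has an open branch (countermodel exists).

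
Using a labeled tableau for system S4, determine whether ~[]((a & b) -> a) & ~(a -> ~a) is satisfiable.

1. ~[]((a & b) -> a) & ~(a -> ~a), 0
2. ~[]((a & b) -> a), 0
3. ~(a -> ~a), 0
4. a, 0
5. ~((a & b) -> a), 1
6. a & b, 1
7. ~a, 1
8. a, 1
9. b, 1
Accessibility: 0R0, 0R1, 1R1
Branch closes: a and ~a both at 1.
All branches of the tableau close; one closing branch shown above.

No, unsatisfiable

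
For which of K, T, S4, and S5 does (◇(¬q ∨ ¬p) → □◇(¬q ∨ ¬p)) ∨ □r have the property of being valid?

S5

S5-tableau for the negation ¬((◇(¬q ∨ ¬p) → □◇(¬q ∨ ¬p)) ∨ □r):
1. ¬((◇(¬q ∨ ¬p) → □◇(¬q ∨ ¬p)) ∨ □r), w0
2. ¬(◇(¬q ∨ ¬p) → □◇(¬q ∨ ¬p)), w0
3. ¬□r, w0
4. ◇(¬q ∨ ¬p), w0
5. ¬□◇(¬q ∨ ¬p), w0
6. ¬r, w1
7. ¬q ∨ ¬p, w2
8. ¬p, w2
9. ¬◇(¬q ∨ ¬p), w3
10. ¬(¬q ∨ ¬p), w0
11. q, w0
12. p, w0
13. ¬(¬q ∨ ¬p), w1
14. q, w1
15. p, w1
16. ¬(¬q ∨ ¬p), w2
17. q, w2
18. p, w2
Accessibility: w0Rw0, w0Rw1, w0Rw2, w0Rw3, w1Rw0, w1Rw1, w1Rw2, w1Rw3, w2Rw0, w2Rw1, w2Rw2, w2Rw3, w3Rw0, w3Rw1, w3Rw2, w3Rw3
Branch closes: p and ¬p both at w2.
Every branch closes (one shown): valid in S5.
S4-tableau for the negation ¬((◇(¬q ∨ ¬p) → □◇(¬q ∨ ¬p)) ∨ □r):
1. ¬((◇(¬q ∨ ¬p) → □◇(¬q ∨ ¬p)) ∨ □r), w0
2. ¬(◇(¬q ∨ ¬p) → □◇(¬q ∨ ¬p)), w0
3. ¬□r, w0
4. ◇(¬q ∨ ¬p), w0
5. ¬□◇(¬q ∨ ¬p), w0
6. ¬r, w1
7. ¬q ∨ ¬p, w2
8. ¬p, w2
9. ¬◇(¬q ∨ ¬p), w3
10. ¬(¬q ∨ ¬p), w3
11. q, w3
12. p, w3
Accessibility: w0Rw0, w0Rw1, w0Rw2, w0Rw3, w1Rw1, w2Rw2, w3Rw3
Complete open branch: countermodel on an S4-frame, so not valid in S4, nor in K, T (the same frame is also a K-frame and a T-frame).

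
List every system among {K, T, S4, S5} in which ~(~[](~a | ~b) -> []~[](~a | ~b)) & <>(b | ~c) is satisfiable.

K, T, S4

S5-tableau for the formula:
1. ~(~[](~a | ~b) -> []~[](~a | ~b)) & <>(b | ~c), 0
2. ~(~[](~a | ~b) -> []~[](~a | ~b)), 0
3. <>(b | ~c), 0
4. ~[](~a | ~b), 0
5. ~[]~[](~a | ~b), 0
6. b | ~c, 1
7. ~c, 1
8. ~(~a | ~b), 2
9. a, 2
10. b, 2
11. [](~a | ~b), 3
12. ~a | ~b, 0
13. ~a | ~b, 1
14. ~a | ~b, 2
15. ~a | ~b, 3
16. ~b, 0
17. ~b, 1
18. ~b, 2
Accessibility: 0R0, 0R1, 0R2, 0R3, 1R0, 1R1, 1R2, 1R3, 2R0, 2R1, 2R2, 2R3, 3R0, 3R1, 3R2, 3R3
Branch closes: b and ~b both at 2.
Every branch closes (one shown): unsatisfiable in S5.
S4-tableau for the formula:
1. ~(~[](~a | ~b) -> []~[](~a | ~b)) & <>(b | ~c), 0
2. ~(~[](~a | ~b) -> []~[](~a | ~b)), 0
3. <>(b | ~c), 0
4. ~[](~a | ~b), 0
5. ~[]~[](~a | ~b), 0
6. b | ~c, 1
7. ~c, 1
8. ~(~a | ~b), 2
9. a, 2
10. b, 2
11. [](~a | ~b), 3
12. ~a | ~b, 3
13. ~b, 3
Accessibility: 0R0, 0R1, 0R2, 0R3, 1R1, 2R2, 3R3
Complete open branch: satisfiable in S4, hence also in K, T (this S4-model is also a K-model and a T-model).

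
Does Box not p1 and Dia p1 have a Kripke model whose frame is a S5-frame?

Unsatisfiable (every branch closes)

1. Box not p1 and Dia p1, 0
2. Box not p1, 0
3. Dia p1, 0
4. not p1, 0
5. p1, 1
6. not p1, 1
Accessibility: 0R0, 0R1, 1R0, 1R1
Branch closes: p1 and not p1 both at 1.
All branches of the tableau close; one closing branch shown above.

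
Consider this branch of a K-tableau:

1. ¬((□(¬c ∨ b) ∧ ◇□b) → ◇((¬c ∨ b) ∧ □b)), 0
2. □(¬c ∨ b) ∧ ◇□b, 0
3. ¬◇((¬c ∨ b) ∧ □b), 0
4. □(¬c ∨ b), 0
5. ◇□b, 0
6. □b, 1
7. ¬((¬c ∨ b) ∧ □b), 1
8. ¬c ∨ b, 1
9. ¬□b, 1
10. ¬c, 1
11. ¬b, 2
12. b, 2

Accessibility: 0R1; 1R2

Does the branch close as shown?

Both b and ¬b appear at 2.

Yes, closed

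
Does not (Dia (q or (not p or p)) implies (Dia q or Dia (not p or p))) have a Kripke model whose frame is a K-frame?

1. not (Dia (q or (not p or p)) implies (Dia q or Dia (not p or p))), u
2. Dia (q or (not p or p)), u   [neg-implies-rule on 1]
3. not (Dia q or Dia (not p or p)), u   [neg-implies-rule on 1]
4. not Dia q, u   [neg-or-rule on 3]
5. not Dia (not p or p), u   [neg-or-rule on 3]
6. q or (not p or p), v   [Dia-rule on 2: fresh world v, uRv]
7. not q, v   [neg-Dia-rule on 4 via uRv]
8. not (not p or p), v   [neg-Dia-rule on 5 via uRv]
9. p, v   [neg-or-rule on 8]
10. not p, v   [neg-or-rule on 8]
Accessibility: uRv
Branch closes: p and not p both at v.
(One branch shown.) All branches close.

No, unsatisfiable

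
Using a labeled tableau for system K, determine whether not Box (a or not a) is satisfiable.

1. not Box (a or not a), w0
2. not (a or not a), w1   [neg-Box-rule on 1: fresh world w1, w0Rw1]
3. not a, w1   [neg-or-rule on 2]
4. a, w1   [neg-or-rule on 2]
Accessibility: w0Rw1
Branch closes: a and not a both at w1.
Every branch closes; the branch above is one of them.

Unsatisfiable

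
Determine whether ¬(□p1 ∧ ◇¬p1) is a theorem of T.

Valid in T

Tableau for the negation □p1 ∧ ◇¬p1:
1. □p1 ∧ ◇¬p1, 0
2. □p1, 0
3. ◇¬p1, 0
4. p1, 0
5. ¬p1, 1
6. p1, 1
Accessibility: 0R0, 0R1, 1R1
Branch closes: p1 and ¬p1 both at 1.
Every branch of the negation's tableau closes; the branch above is one of them.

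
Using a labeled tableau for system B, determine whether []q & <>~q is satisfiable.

1. []q & <>~q, w0
2. []q, w0
3. <>~q, w0
4. q, w0
5. ~q, w1
6. q, w1
Accessibility: w0Rw0, w0Rw1, w1Rw0, w1Rw1
Branch closes: q and ~q both at w1.
All branches of the tableau close; one closing branch shown above.

No, unsatisfiable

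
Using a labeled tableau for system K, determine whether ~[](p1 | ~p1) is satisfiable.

1. ~[](p1 | ~p1), u
2. ~(p1 | ~p1), v   [~[]-rule on 1: fresh world v, uRv]
3. ~p1, v   [~|-rule on 2]
4. p1, v   [~|-rule on 2]
Accessibility: uRv
Branch closes: p1 and ~p1 both at v.
Every branch closes; the branch above is one of them.

Unsatisfiable (every branch closes)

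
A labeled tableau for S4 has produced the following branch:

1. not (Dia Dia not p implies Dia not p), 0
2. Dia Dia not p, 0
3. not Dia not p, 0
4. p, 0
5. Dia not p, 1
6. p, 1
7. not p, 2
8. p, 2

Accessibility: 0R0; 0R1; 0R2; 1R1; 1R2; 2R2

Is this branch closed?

Both p and not p appear at 2.

Closed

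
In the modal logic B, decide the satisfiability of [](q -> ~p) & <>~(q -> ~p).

1. [](q -> ~p) & <>~(q -> ~p), 0
2. [](q -> ~p), 0
3. <>~(q -> ~p), 0
4. q -> ~p, 0
5. ~p, 0
6. ~(q -> ~p), 1
7. q, 1
8. p, 1
9. q -> ~p, 1
10. ~p, 1
Accessibility: 0R0, 0R1, 1R0, 1R1
Branch closes: p and ~p both at 1.
(One branch shown.) All branches close.

No, unsatisfiable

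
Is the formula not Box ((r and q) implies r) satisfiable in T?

Unsatisfiable (every branch closes)

1. not Box ((r and q) implies r), 0
2. not ((r and q) implies r), 1
3. r and q, 1
4. not r, 1
5. r, 1
6. q, 1
Accessibility: 0R0, 0R1, 1R1
Branch closes: r and not r both at 1.
Every branch closes; the branch above is one of them.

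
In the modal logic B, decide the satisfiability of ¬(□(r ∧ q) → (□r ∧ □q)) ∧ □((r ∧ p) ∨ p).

1. ¬(□(r ∧ q) → (□r ∧ □q)) ∧ □((r ∧ p) ∨ p), u
2. ¬(□(r ∧ q) → (□r ∧ □q)), u
3. □((r ∧ p) ∨ p), u
4. □(r ∧ q), u
5. ¬(□r ∧ □q), u
6. (r ∧ p) ∨ p, u
7. r ∧ q, u
8. r, u
9. q, u
10. ¬□q, u
11. r ∧ p, u
12. p, u
13. ¬q, v
14. (r ∧ p) ∨ p, v
15. r ∧ q, v
16. r, v
17. q, v
Accessibility: uRu, uRv, vRu, vRv
Branch closes: q and ¬q both at v.
All branches of the tableau close; one closing branch shown above.

Unsatisfiable (every branch closes)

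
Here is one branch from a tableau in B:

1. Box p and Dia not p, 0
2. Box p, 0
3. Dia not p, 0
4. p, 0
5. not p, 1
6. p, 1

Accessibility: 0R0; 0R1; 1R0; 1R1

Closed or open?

Yes, closed

Both p and not p appear at 1.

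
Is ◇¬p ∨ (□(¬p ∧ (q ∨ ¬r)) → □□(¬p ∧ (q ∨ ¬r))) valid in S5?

Tableau for the negation ¬(◇¬p ∨ (□(¬p ∧ (q ∨ ¬r)) → □□(¬p ∧ (q ∨ ¬r)))):
1. ¬(◇¬p ∨ (□(¬p ∧ (q ∨ ¬r)) → □□(¬p ∧ (q ∨ ¬r)))), w0
2. ¬◇¬p, w0   [¬∨-rule on 1]
3. ¬(□(¬p ∧ (q ∨ ¬r)) → □□(¬p ∧ (q ∨ ¬r))), w0   [¬∨-rule on 1]
4. □(¬p ∧ (q ∨ ¬r)), w0   [¬→-rule on 3]
5. ¬□□(¬p ∧ (q ∨ ¬r)), w0   [¬→-rule on 3]
6. p, w0   [¬◇-rule on 2 via w0Rw0]
7. ¬p ∧ (q ∨ ¬r), w0   [□-rule on 4 via w0Rw0]
8. ¬p, w0   [∧-rule on 7]
9. q ∨ ¬r, w0   [∧-rule on 7]
Accessibility: w0Rw0
Branch closes: p and ¬p both at w0.
All branches of the negation close; one closing branch shown above.

Valid in S5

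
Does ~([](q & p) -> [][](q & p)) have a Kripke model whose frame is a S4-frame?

1. ~([](q & p) -> [][](q & p)), w0
2. [](q & p), w0
3. ~[][](q & p), w0
4. q & p, w0
5. q, w0
6. p, w0
7. ~[](q & p), w1
8. q & p, w1
9. q, w1
10. p, w1
11. ~(q & p), w2
12. q & p, w2
13. q, w2
14. p, w2
15. ~p, w2
Accessibility: w0Rw0, w0Rw1, w0Rw2, w1Rw1, w1Rw2, w2Rw2
Branch closes: p and ~p both at w2.
(One branch shown.) All branches close.

No, unsatisfiable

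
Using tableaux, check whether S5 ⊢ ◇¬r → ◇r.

Tableau for the negation ¬(◇¬r → ◇r):
1. ¬(◇¬r → ◇r), w0
2. ◇¬r, w0   [¬→-rule on 1]
3. ¬◇r, w0   [¬→-rule on 1]
4. ¬r, w0   [¬◇-rule on 3 via w0Rw0]
5. ¬r, w1   [◇-rule on 2: fresh world w1, w0Rw1]
Accessibility: w0Rw0, w0Rw1, w1Rw0, w1Rw1
The negation has an open branch (countermodel exists).

No, not valid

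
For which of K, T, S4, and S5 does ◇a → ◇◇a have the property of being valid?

T, S4, S5

T-tableau for the negation ¬(◇a → ◇◇a):
1. ¬(◇a → ◇◇a), w0
2. ◇a, w0   [¬→-rule on 1]
3. ¬◇◇a, w0   [¬→-rule on 1]
4. ¬◇a, w0   [¬◇-rule on 3 via w0Rw0]
5. ¬a, w0   [¬◇-rule on 4 via w0Rw0]
6. a, w1   [◇-rule on 2: fresh world w1, w0Rw1]
7. ¬◇a, w1   [¬◇-rule on 3 via w0Rw1]
8. ¬a, w1   [¬◇-rule on 4 via w0Rw1]
Accessibility: w0Rw0, w0Rw1, w1Rw1
Branch closes: a and ¬a both at w1.
Every branch closes (one shown): valid in T, hence also in S4, S5 (every theorem of T is a theorem of S4 and S5).
K-tableau for the negation ¬(◇a → ◇◇a):
1. ¬(◇a → ◇◇a), w0
2. ◇a, w0   [¬→-rule on 1]
3. ¬◇◇a, w0   [¬→-rule on 1]
4. a, w1   [◇-rule on 2: fresh world w1, w0Rw1]
5. ¬◇a, w1   [¬◇-rule on 3 via w0Rw1]
Accessibility: w0Rw1
Complete open branch: countermodel on a K-frame, so not valid in K.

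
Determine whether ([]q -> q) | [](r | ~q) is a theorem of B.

Tableau for the negation ~(([]q -> q) | [](r | ~q)):
1. ~(([]q -> q) | [](r | ~q)), w0
2. ~([]q -> q), w0
3. ~[](r | ~q), w0
4. []q, w0
5. ~q, w0
6. q, w0
Accessibility: w0Rw0
Branch closes: q and ~q both at w0.
Every branch of the negation's tableau closes; the branch above is one of them.

Valid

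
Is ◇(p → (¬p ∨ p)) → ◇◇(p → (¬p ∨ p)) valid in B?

Tableau for the negation ¬(◇(p → (¬p ∨ p)) → ◇◇(p → (¬p ∨ p))):
1. ¬(◇(p → (¬p ∨ p)) → ◇◇(p → (¬p ∨ p))), w0
2. ◇(p → (¬p ∨ p)), w0
3. ¬◇◇(p → (¬p ∨ p)), w0
4. ¬◇(p → (¬p ∨ p)), w0
5. ¬(p → (¬p ∨ p)), w0
6. p, w0
7. ¬(¬p ∨ p), w0
8. ¬p, w0
Accessibility: w0Rw0
Branch closes: p and ¬p both at w0.
All branches of the negation close; one closing branch shown above.

Valid in B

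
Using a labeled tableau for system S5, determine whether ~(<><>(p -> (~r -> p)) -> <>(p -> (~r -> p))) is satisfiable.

1. ~(<><>(p -> (~r -> p)) -> <>(p -> (~r -> p))), w0
2. <><>(p -> (~r -> p)), w0
3. ~<>(p -> (~r -> p)), w0
4. ~(p -> (~r -> p)), w0
5. p, w0
6. ~(~r -> p), w0
7. ~r, w0
8. ~p, w0
Accessibility: w0Rw0
Branch closes: p and ~p both at w0.
Every branch closes; the branch above is one of them.

No, unsatisfiable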